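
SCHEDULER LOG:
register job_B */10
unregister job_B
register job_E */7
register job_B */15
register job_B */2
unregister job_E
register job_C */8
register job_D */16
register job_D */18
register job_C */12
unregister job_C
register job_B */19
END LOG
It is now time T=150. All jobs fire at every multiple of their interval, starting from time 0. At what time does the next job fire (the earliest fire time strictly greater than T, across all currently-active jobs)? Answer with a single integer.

Op 1: register job_B */10 -> active={job_B:*/10}
Op 2: unregister job_B -> active={}
Op 3: register job_E */7 -> active={job_E:*/7}
Op 4: register job_B */15 -> active={job_B:*/15, job_E:*/7}
Op 5: register job_B */2 -> active={job_B:*/2, job_E:*/7}
Op 6: unregister job_E -> active={job_B:*/2}
Op 7: register job_C */8 -> active={job_B:*/2, job_C:*/8}
Op 8: register job_D */16 -> active={job_B:*/2, job_C:*/8, job_D:*/16}
Op 9: register job_D */18 -> active={job_B:*/2, job_C:*/8, job_D:*/18}
Op 10: register job_C */12 -> active={job_B:*/2, job_C:*/12, job_D:*/18}
Op 11: unregister job_C -> active={job_B:*/2, job_D:*/18}
Op 12: register job_B */19 -> active={job_B:*/19, job_D:*/18}
  job_B: interval 19, next fire after T=150 is 152
  job_D: interval 18, next fire after T=150 is 162
Earliest fire time = 152 (job job_B)

Answer: 152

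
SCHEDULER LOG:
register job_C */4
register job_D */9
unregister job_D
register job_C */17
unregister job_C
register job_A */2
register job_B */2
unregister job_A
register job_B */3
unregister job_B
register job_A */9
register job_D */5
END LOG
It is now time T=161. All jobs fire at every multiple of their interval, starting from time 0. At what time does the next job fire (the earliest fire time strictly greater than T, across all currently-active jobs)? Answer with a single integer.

Op 1: register job_C */4 -> active={job_C:*/4}
Op 2: register job_D */9 -> active={job_C:*/4, job_D:*/9}
Op 3: unregister job_D -> active={job_C:*/4}
Op 4: register job_C */17 -> active={job_C:*/17}
Op 5: unregister job_C -> active={}
Op 6: register job_A */2 -> active={job_A:*/2}
Op 7: register job_B */2 -> active={job_A:*/2, job_B:*/2}
Op 8: unregister job_A -> active={job_B:*/2}
Op 9: register job_B */3 -> active={job_B:*/3}
Op 10: unregister job_B -> active={}
Op 11: register job_A */9 -> active={job_A:*/9}
Op 12: register job_D */5 -> active={job_A:*/9, job_D:*/5}
  job_A: interval 9, next fire after T=161 is 162
  job_D: interval 5, next fire after T=161 is 165
Earliest fire time = 162 (job job_A)

Answer: 162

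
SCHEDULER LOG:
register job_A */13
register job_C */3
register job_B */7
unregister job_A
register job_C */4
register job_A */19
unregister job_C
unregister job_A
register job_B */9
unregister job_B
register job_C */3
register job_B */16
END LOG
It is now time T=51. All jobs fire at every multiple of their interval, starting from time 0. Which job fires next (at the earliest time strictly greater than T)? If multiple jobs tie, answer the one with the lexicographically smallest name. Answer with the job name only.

Op 1: register job_A */13 -> active={job_A:*/13}
Op 2: register job_C */3 -> active={job_A:*/13, job_C:*/3}
Op 3: register job_B */7 -> active={job_A:*/13, job_B:*/7, job_C:*/3}
Op 4: unregister job_A -> active={job_B:*/7, job_C:*/3}
Op 5: register job_C */4 -> active={job_B:*/7, job_C:*/4}
Op 6: register job_A */19 -> active={job_A:*/19, job_B:*/7, job_C:*/4}
Op 7: unregister job_C -> active={job_A:*/19, job_B:*/7}
Op 8: unregister job_A -> active={job_B:*/7}
Op 9: register job_B */9 -> active={job_B:*/9}
Op 10: unregister job_B -> active={}
Op 11: register job_C */3 -> active={job_C:*/3}
Op 12: register job_B */16 -> active={job_B:*/16, job_C:*/3}
  job_B: interval 16, next fire after T=51 is 64
  job_C: interval 3, next fire after T=51 is 54
Earliest = 54, winner (lex tiebreak) = job_C

Answer: job_C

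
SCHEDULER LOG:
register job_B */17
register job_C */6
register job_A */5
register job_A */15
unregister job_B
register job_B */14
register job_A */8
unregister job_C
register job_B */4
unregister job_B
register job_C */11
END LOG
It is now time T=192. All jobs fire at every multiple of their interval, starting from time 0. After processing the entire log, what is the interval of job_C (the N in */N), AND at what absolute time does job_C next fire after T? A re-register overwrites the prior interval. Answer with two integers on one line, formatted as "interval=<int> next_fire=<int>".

Answer: interval=11 next_fire=198

Derivation:
Op 1: register job_B */17 -> active={job_B:*/17}
Op 2: register job_C */6 -> active={job_B:*/17, job_C:*/6}
Op 3: register job_A */5 -> active={job_A:*/5, job_B:*/17, job_C:*/6}
Op 4: register job_A */15 -> active={job_A:*/15, job_B:*/17, job_C:*/6}
Op 5: unregister job_B -> active={job_A:*/15, job_C:*/6}
Op 6: register job_B */14 -> active={job_A:*/15, job_B:*/14, job_C:*/6}
Op 7: register job_A */8 -> active={job_A:*/8, job_B:*/14, job_C:*/6}
Op 8: unregister job_C -> active={job_A:*/8, job_B:*/14}
Op 9: register job_B */4 -> active={job_A:*/8, job_B:*/4}
Op 10: unregister job_B -> active={job_A:*/8}
Op 11: register job_C */11 -> active={job_A:*/8, job_C:*/11}
Final interval of job_C = 11
Next fire of job_C after T=192: (192//11+1)*11 = 198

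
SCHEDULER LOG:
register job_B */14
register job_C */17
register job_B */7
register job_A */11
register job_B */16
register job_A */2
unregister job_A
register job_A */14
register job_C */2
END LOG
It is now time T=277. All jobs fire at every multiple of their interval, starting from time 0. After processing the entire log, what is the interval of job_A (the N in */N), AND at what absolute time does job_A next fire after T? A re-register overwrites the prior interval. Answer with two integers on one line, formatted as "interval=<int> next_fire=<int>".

Answer: interval=14 next_fire=280

Derivation:
Op 1: register job_B */14 -> active={job_B:*/14}
Op 2: register job_C */17 -> active={job_B:*/14, job_C:*/17}
Op 3: register job_B */7 -> active={job_B:*/7, job_C:*/17}
Op 4: register job_A */11 -> active={job_A:*/11, job_B:*/7, job_C:*/17}
Op 5: register job_B */16 -> active={job_A:*/11, job_B:*/16, job_C:*/17}
Op 6: register job_A */2 -> active={job_A:*/2, job_B:*/16, job_C:*/17}
Op 7: unregister job_A -> active={job_B:*/16, job_C:*/17}
Op 8: register job_A */14 -> active={job_A:*/14, job_B:*/16, job_C:*/17}
Op 9: register job_C */2 -> active={job_A:*/14, job_B:*/16, job_C:*/2}
Final interval of job_A = 14
Next fire of job_A after T=277: (277//14+1)*14 = 280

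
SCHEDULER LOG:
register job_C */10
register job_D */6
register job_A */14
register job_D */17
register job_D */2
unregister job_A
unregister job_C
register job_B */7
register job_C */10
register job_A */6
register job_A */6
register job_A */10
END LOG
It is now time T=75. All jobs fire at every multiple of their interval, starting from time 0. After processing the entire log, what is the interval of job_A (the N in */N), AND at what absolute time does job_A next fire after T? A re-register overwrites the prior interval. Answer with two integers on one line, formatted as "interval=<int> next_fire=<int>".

Answer: interval=10 next_fire=80

Derivation:
Op 1: register job_C */10 -> active={job_C:*/10}
Op 2: register job_D */6 -> active={job_C:*/10, job_D:*/6}
Op 3: register job_A */14 -> active={job_A:*/14, job_C:*/10, job_D:*/6}
Op 4: register job_D */17 -> active={job_A:*/14, job_C:*/10, job_D:*/17}
Op 5: register job_D */2 -> active={job_A:*/14, job_C:*/10, job_D:*/2}
Op 6: unregister job_A -> active={job_C:*/10, job_D:*/2}
Op 7: unregister job_C -> active={job_D:*/2}
Op 8: register job_B */7 -> active={job_B:*/7, job_D:*/2}
Op 9: register job_C */10 -> active={job_B:*/7, job_C:*/10, job_D:*/2}
Op 10: register job_A */6 -> active={job_A:*/6, job_B:*/7, job_C:*/10, job_D:*/2}
Op 11: register job_A */6 -> active={job_A:*/6, job_B:*/7, job_C:*/10, job_D:*/2}
Op 12: register job_A */10 -> active={job_A:*/10, job_B:*/7, job_C:*/10, job_D:*/2}
Final interval of job_A = 10
Next fire of job_A after T=75: (75//10+1)*10 = 80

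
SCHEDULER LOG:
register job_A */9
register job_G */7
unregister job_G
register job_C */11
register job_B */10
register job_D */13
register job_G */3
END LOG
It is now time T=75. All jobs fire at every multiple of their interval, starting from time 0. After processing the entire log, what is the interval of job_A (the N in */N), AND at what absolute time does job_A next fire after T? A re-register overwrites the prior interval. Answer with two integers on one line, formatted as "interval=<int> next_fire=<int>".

Answer: interval=9 next_fire=81

Derivation:
Op 1: register job_A */9 -> active={job_A:*/9}
Op 2: register job_G */7 -> active={job_A:*/9, job_G:*/7}
Op 3: unregister job_G -> active={job_A:*/9}
Op 4: register job_C */11 -> active={job_A:*/9, job_C:*/11}
Op 5: register job_B */10 -> active={job_A:*/9, job_B:*/10, job_C:*/11}
Op 6: register job_D */13 -> active={job_A:*/9, job_B:*/10, job_C:*/11, job_D:*/13}
Op 7: register job_G */3 -> active={job_A:*/9, job_B:*/10, job_C:*/11, job_D:*/13, job_G:*/3}
Final interval of job_A = 9
Next fire of job_A after T=75: (75//9+1)*9 = 81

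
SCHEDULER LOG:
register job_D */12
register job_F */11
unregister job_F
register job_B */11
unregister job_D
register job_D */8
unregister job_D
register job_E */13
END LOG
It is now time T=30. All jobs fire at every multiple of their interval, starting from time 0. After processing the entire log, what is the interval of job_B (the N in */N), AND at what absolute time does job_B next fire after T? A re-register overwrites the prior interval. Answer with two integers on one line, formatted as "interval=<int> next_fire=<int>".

Op 1: register job_D */12 -> active={job_D:*/12}
Op 2: register job_F */11 -> active={job_D:*/12, job_F:*/11}
Op 3: unregister job_F -> active={job_D:*/12}
Op 4: register job_B */11 -> active={job_B:*/11, job_D:*/12}
Op 5: unregister job_D -> active={job_B:*/11}
Op 6: register job_D */8 -> active={job_B:*/11, job_D:*/8}
Op 7: unregister job_D -> active={job_B:*/11}
Op 8: register job_E */13 -> active={job_B:*/11, job_E:*/13}
Final interval of job_B = 11
Next fire of job_B after T=30: (30//11+1)*11 = 33

Answer: interval=11 next_fire=33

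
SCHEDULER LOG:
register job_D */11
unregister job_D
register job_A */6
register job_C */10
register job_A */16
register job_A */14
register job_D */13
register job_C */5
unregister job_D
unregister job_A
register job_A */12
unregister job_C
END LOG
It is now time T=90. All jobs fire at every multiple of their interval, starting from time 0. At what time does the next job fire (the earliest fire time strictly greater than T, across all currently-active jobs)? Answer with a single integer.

Op 1: register job_D */11 -> active={job_D:*/11}
Op 2: unregister job_D -> active={}
Op 3: register job_A */6 -> active={job_A:*/6}
Op 4: register job_C */10 -> active={job_A:*/6, job_C:*/10}
Op 5: register job_A */16 -> active={job_A:*/16, job_C:*/10}
Op 6: register job_A */14 -> active={job_A:*/14, job_C:*/10}
Op 7: register job_D */13 -> active={job_A:*/14, job_C:*/10, job_D:*/13}
Op 8: register job_C */5 -> active={job_A:*/14, job_C:*/5, job_D:*/13}
Op 9: unregister job_D -> active={job_A:*/14, job_C:*/5}
Op 10: unregister job_A -> active={job_C:*/5}
Op 11: register job_A */12 -> active={job_A:*/12, job_C:*/5}
Op 12: unregister job_C -> active={job_A:*/12}
  job_A: interval 12, next fire after T=90 is 96
Earliest fire time = 96 (job job_A)

Answer: 96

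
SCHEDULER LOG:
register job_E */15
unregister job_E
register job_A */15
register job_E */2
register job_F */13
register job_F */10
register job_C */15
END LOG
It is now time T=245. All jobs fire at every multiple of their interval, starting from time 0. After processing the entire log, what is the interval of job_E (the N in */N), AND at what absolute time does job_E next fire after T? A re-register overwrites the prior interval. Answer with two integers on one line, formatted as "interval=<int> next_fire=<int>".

Op 1: register job_E */15 -> active={job_E:*/15}
Op 2: unregister job_E -> active={}
Op 3: register job_A */15 -> active={job_A:*/15}
Op 4: register job_E */2 -> active={job_A:*/15, job_E:*/2}
Op 5: register job_F */13 -> active={job_A:*/15, job_E:*/2, job_F:*/13}
Op 6: register job_F */10 -> active={job_A:*/15, job_E:*/2, job_F:*/10}
Op 7: register job_C */15 -> active={job_A:*/15, job_C:*/15, job_E:*/2, job_F:*/10}
Final interval of job_E = 2
Next fire of job_E after T=245: (245//2+1)*2 = 246

Answer: interval=2 next_fire=246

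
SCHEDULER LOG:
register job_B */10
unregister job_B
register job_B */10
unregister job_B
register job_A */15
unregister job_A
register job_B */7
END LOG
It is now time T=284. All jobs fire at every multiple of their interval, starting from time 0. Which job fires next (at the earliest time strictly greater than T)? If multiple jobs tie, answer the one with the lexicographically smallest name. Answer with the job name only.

Op 1: register job_B */10 -> active={job_B:*/10}
Op 2: unregister job_B -> active={}
Op 3: register job_B */10 -> active={job_B:*/10}
Op 4: unregister job_B -> active={}
Op 5: register job_A */15 -> active={job_A:*/15}
Op 6: unregister job_A -> active={}
Op 7: register job_B */7 -> active={job_B:*/7}
  job_B: interval 7, next fire after T=284 is 287
Earliest = 287, winner (lex tiebreak) = job_B

Answer: job_B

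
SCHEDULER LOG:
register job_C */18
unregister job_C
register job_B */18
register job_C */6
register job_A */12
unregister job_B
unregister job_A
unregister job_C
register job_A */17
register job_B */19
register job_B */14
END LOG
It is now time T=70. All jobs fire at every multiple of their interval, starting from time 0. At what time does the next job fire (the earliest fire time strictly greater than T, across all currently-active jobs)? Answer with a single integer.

Answer: 84

Derivation:
Op 1: register job_C */18 -> active={job_C:*/18}
Op 2: unregister job_C -> active={}
Op 3: register job_B */18 -> active={job_B:*/18}
Op 4: register job_C */6 -> active={job_B:*/18, job_C:*/6}
Op 5: register job_A */12 -> active={job_A:*/12, job_B:*/18, job_C:*/6}
Op 6: unregister job_B -> active={job_A:*/12, job_C:*/6}
Op 7: unregister job_A -> active={job_C:*/6}
Op 8: unregister job_C -> active={}
Op 9: register job_A */17 -> active={job_A:*/17}
Op 10: register job_B */19 -> active={job_A:*/17, job_B:*/19}
Op 11: register job_B */14 -> active={job_A:*/17, job_B:*/14}
  job_A: interval 17, next fire after T=70 is 85
  job_B: interval 14, next fire after T=70 is 84
Earliest fire time = 84 (job job_B)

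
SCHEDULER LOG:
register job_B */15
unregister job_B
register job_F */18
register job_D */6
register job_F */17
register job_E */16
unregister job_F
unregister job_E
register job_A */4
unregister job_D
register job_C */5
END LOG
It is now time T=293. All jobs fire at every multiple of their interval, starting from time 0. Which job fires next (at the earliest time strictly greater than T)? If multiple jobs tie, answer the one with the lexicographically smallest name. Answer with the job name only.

Answer: job_C

Derivation:
Op 1: register job_B */15 -> active={job_B:*/15}
Op 2: unregister job_B -> active={}
Op 3: register job_F */18 -> active={job_F:*/18}
Op 4: register job_D */6 -> active={job_D:*/6, job_F:*/18}
Op 5: register job_F */17 -> active={job_D:*/6, job_F:*/17}
Op 6: register job_E */16 -> active={job_D:*/6, job_E:*/16, job_F:*/17}
Op 7: unregister job_F -> active={job_D:*/6, job_E:*/16}
Op 8: unregister job_E -> active={job_D:*/6}
Op 9: register job_A */4 -> active={job_A:*/4, job_D:*/6}
Op 10: unregister job_D -> active={job_A:*/4}
Op 11: register job_C */5 -> active={job_A:*/4, job_C:*/5}
  job_A: interval 4, next fire after T=293 is 296
  job_C: interval 5, next fire after T=293 is 295
Earliest = 295, winner (lex tiebreak) = job_C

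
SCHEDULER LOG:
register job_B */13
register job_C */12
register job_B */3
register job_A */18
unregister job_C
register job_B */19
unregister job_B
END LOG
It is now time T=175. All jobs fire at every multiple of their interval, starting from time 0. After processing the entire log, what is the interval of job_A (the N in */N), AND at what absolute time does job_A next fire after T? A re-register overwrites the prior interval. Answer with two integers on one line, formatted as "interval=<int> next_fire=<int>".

Answer: interval=18 next_fire=180

Derivation:
Op 1: register job_B */13 -> active={job_B:*/13}
Op 2: register job_C */12 -> active={job_B:*/13, job_C:*/12}
Op 3: register job_B */3 -> active={job_B:*/3, job_C:*/12}
Op 4: register job_A */18 -> active={job_A:*/18, job_B:*/3, job_C:*/12}
Op 5: unregister job_C -> active={job_A:*/18, job_B:*/3}
Op 6: register job_B */19 -> active={job_A:*/18, job_B:*/19}
Op 7: unregister job_B -> active={job_A:*/18}
Final interval of job_A = 18
Next fire of job_A after T=175: (175//18+1)*18 = 180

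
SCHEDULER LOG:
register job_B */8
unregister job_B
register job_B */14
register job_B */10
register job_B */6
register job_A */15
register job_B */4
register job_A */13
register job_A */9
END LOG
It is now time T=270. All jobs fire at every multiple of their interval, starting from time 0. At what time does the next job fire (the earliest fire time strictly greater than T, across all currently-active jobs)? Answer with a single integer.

Answer: 272

Derivation:
Op 1: register job_B */8 -> active={job_B:*/8}
Op 2: unregister job_B -> active={}
Op 3: register job_B */14 -> active={job_B:*/14}
Op 4: register job_B */10 -> active={job_B:*/10}
Op 5: register job_B */6 -> active={job_B:*/6}
Op 6: register job_A */15 -> active={job_A:*/15, job_B:*/6}
Op 7: register job_B */4 -> active={job_A:*/15, job_B:*/4}
Op 8: register job_A */13 -> active={job_A:*/13, job_B:*/4}
Op 9: register job_A */9 -> active={job_A:*/9, job_B:*/4}
  job_A: interval 9, next fire after T=270 is 279
  job_B: interval 4, next fire after T=270 is 272
Earliest fire time = 272 (job job_B)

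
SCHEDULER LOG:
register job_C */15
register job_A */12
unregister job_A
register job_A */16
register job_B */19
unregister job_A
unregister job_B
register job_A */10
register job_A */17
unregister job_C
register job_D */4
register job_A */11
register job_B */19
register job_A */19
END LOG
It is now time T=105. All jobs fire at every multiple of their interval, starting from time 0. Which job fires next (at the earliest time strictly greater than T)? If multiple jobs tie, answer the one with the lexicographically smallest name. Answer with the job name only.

Op 1: register job_C */15 -> active={job_C:*/15}
Op 2: register job_A */12 -> active={job_A:*/12, job_C:*/15}
Op 3: unregister job_A -> active={job_C:*/15}
Op 4: register job_A */16 -> active={job_A:*/16, job_C:*/15}
Op 5: register job_B */19 -> active={job_A:*/16, job_B:*/19, job_C:*/15}
Op 6: unregister job_A -> active={job_B:*/19, job_C:*/15}
Op 7: unregister job_B -> active={job_C:*/15}
Op 8: register job_A */10 -> active={job_A:*/10, job_C:*/15}
Op 9: register job_A */17 -> active={job_A:*/17, job_C:*/15}
Op 10: unregister job_C -> active={job_A:*/17}
Op 11: register job_D */4 -> active={job_A:*/17, job_D:*/4}
Op 12: register job_A */11 -> active={job_A:*/11, job_D:*/4}
Op 13: register job_B */19 -> active={job_A:*/11, job_B:*/19, job_D:*/4}
Op 14: register job_A */19 -> active={job_A:*/19, job_B:*/19, job_D:*/4}
  job_A: interval 19, next fire after T=105 is 114
  job_B: interval 19, next fire after T=105 is 114
  job_D: interval 4, next fire after T=105 is 108
Earliest = 108, winner (lex tiebreak) = job_D

Answer: job_D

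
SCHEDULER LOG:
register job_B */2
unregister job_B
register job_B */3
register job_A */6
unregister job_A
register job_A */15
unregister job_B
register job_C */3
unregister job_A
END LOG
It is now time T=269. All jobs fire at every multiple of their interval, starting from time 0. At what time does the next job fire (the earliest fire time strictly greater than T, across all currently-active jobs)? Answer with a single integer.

Answer: 270

Derivation:
Op 1: register job_B */2 -> active={job_B:*/2}
Op 2: unregister job_B -> active={}
Op 3: register job_B */3 -> active={job_B:*/3}
Op 4: register job_A */6 -> active={job_A:*/6, job_B:*/3}
Op 5: unregister job_A -> active={job_B:*/3}
Op 6: register job_A */15 -> active={job_A:*/15, job_B:*/3}
Op 7: unregister job_B -> active={job_A:*/15}
Op 8: register job_C */3 -> active={job_A:*/15, job_C:*/3}
Op 9: unregister job_A -> active={job_C:*/3}
  job_C: interval 3, next fire after T=269 is 270
Earliest fire time = 270 (job job_C)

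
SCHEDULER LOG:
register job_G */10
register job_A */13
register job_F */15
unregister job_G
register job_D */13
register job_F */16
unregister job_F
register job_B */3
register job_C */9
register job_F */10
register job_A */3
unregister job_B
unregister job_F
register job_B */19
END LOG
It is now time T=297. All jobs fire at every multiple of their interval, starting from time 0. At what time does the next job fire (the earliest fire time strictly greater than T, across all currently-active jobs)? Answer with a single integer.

Answer: 299

Derivation:
Op 1: register job_G */10 -> active={job_G:*/10}
Op 2: register job_A */13 -> active={job_A:*/13, job_G:*/10}
Op 3: register job_F */15 -> active={job_A:*/13, job_F:*/15, job_G:*/10}
Op 4: unregister job_G -> active={job_A:*/13, job_F:*/15}
Op 5: register job_D */13 -> active={job_A:*/13, job_D:*/13, job_F:*/15}
Op 6: register job_F */16 -> active={job_A:*/13, job_D:*/13, job_F:*/16}
Op 7: unregister job_F -> active={job_A:*/13, job_D:*/13}
Op 8: register job_B */3 -> active={job_A:*/13, job_B:*/3, job_D:*/13}
Op 9: register job_C */9 -> active={job_A:*/13, job_B:*/3, job_C:*/9, job_D:*/13}
Op 10: register job_F */10 -> active={job_A:*/13, job_B:*/3, job_C:*/9, job_D:*/13, job_F:*/10}
Op 11: register job_A */3 -> active={job_A:*/3, job_B:*/3, job_C:*/9, job_D:*/13, job_F:*/10}
Op 12: unregister job_B -> active={job_A:*/3, job_C:*/9, job_D:*/13, job_F:*/10}
Op 13: unregister job_F -> active={job_A:*/3, job_C:*/9, job_D:*/13}
Op 14: register job_B */19 -> active={job_A:*/3, job_B:*/19, job_C:*/9, job_D:*/13}
  job_A: interval 3, next fire after T=297 is 300
  job_B: interval 19, next fire after T=297 is 304
  job_C: interval 9, next fire after T=297 is 306
  job_D: interval 13, next fire after T=297 is 299
Earliest fire time = 299 (job job_D)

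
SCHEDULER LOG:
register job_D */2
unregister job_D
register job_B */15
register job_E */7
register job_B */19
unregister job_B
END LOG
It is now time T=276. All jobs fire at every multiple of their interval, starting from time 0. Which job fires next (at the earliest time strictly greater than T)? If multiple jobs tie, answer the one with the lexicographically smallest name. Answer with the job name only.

Op 1: register job_D */2 -> active={job_D:*/2}
Op 2: unregister job_D -> active={}
Op 3: register job_B */15 -> active={job_B:*/15}
Op 4: register job_E */7 -> active={job_B:*/15, job_E:*/7}
Op 5: register job_B */19 -> active={job_B:*/19, job_E:*/7}
Op 6: unregister job_B -> active={job_E:*/7}
  job_E: interval 7, next fire after T=276 is 280
Earliest = 280, winner (lex tiebreak) = job_E

Answer: job_E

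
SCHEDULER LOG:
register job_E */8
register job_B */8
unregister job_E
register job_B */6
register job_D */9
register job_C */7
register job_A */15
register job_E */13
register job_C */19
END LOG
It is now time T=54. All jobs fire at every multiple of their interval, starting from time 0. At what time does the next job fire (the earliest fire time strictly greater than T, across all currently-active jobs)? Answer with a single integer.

Answer: 57

Derivation:
Op 1: register job_E */8 -> active={job_E:*/8}
Op 2: register job_B */8 -> active={job_B:*/8, job_E:*/8}
Op 3: unregister job_E -> active={job_B:*/8}
Op 4: register job_B */6 -> active={job_B:*/6}
Op 5: register job_D */9 -> active={job_B:*/6, job_D:*/9}
Op 6: register job_C */7 -> active={job_B:*/6, job_C:*/7, job_D:*/9}
Op 7: register job_A */15 -> active={job_A:*/15, job_B:*/6, job_C:*/7, job_D:*/9}
Op 8: register job_E */13 -> active={job_A:*/15, job_B:*/6, job_C:*/7, job_D:*/9, job_E:*/13}
Op 9: register job_C */19 -> active={job_A:*/15, job_B:*/6, job_C:*/19, job_D:*/9, job_E:*/13}
  job_A: interval 15, next fire after T=54 is 60
  job_B: interval 6, next fire after T=54 is 60
  job_C: interval 19, next fire after T=54 is 57
  job_D: interval 9, next fire after T=54 is 63
  job_E: interval 13, next fire after T=54 is 65
Earliest fire time = 57 (job job_C)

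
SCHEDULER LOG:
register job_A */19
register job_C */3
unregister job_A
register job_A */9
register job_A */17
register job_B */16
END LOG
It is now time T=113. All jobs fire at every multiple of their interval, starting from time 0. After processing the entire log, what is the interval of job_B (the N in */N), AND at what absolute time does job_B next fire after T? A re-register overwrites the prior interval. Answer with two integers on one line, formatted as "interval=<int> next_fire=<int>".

Answer: interval=16 next_fire=128

Derivation:
Op 1: register job_A */19 -> active={job_A:*/19}
Op 2: register job_C */3 -> active={job_A:*/19, job_C:*/3}
Op 3: unregister job_A -> active={job_C:*/3}
Op 4: register job_A */9 -> active={job_A:*/9, job_C:*/3}
Op 5: register job_A */17 -> active={job_A:*/17, job_C:*/3}
Op 6: register job_B */16 -> active={job_A:*/17, job_B:*/16, job_C:*/3}
Final interval of job_B = 16
Next fire of job_B after T=113: (113//16+1)*16 = 128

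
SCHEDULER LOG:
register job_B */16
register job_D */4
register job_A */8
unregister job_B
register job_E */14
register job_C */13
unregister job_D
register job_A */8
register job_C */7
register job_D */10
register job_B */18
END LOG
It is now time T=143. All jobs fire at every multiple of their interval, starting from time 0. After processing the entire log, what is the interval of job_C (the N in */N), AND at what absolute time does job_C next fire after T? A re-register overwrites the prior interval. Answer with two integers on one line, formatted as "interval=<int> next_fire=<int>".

Op 1: register job_B */16 -> active={job_B:*/16}
Op 2: register job_D */4 -> active={job_B:*/16, job_D:*/4}
Op 3: register job_A */8 -> active={job_A:*/8, job_B:*/16, job_D:*/4}
Op 4: unregister job_B -> active={job_A:*/8, job_D:*/4}
Op 5: register job_E */14 -> active={job_A:*/8, job_D:*/4, job_E:*/14}
Op 6: register job_C */13 -> active={job_A:*/8, job_C:*/13, job_D:*/4, job_E:*/14}
Op 7: unregister job_D -> active={job_A:*/8, job_C:*/13, job_E:*/14}
Op 8: register job_A */8 -> active={job_A:*/8, job_C:*/13, job_E:*/14}
Op 9: register job_C */7 -> active={job_A:*/8, job_C:*/7, job_E:*/14}
Op 10: register job_D */10 -> active={job_A:*/8, job_C:*/7, job_D:*/10, job_E:*/14}
Op 11: register job_B */18 -> active={job_A:*/8, job_B:*/18, job_C:*/7, job_D:*/10, job_E:*/14}
Final interval of job_C = 7
Next fire of job_C after T=143: (143//7+1)*7 = 147

Answer: interval=7 next_fire=147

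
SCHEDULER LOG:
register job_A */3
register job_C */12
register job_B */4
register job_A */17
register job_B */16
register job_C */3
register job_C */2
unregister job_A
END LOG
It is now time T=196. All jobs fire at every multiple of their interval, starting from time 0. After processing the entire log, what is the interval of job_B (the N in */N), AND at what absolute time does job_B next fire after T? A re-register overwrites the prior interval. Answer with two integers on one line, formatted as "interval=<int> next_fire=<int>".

Op 1: register job_A */3 -> active={job_A:*/3}
Op 2: register job_C */12 -> active={job_A:*/3, job_C:*/12}
Op 3: register job_B */4 -> active={job_A:*/3, job_B:*/4, job_C:*/12}
Op 4: register job_A */17 -> active={job_A:*/17, job_B:*/4, job_C:*/12}
Op 5: register job_B */16 -> active={job_A:*/17, job_B:*/16, job_C:*/12}
Op 6: register job_C */3 -> active={job_A:*/17, job_B:*/16, job_C:*/3}
Op 7: register job_C */2 -> active={job_A:*/17, job_B:*/16, job_C:*/2}
Op 8: unregister job_A -> active={job_B:*/16, job_C:*/2}
Final interval of job_B = 16
Next fire of job_B after T=196: (196//16+1)*16 = 208

Answer: interval=16 next_fire=208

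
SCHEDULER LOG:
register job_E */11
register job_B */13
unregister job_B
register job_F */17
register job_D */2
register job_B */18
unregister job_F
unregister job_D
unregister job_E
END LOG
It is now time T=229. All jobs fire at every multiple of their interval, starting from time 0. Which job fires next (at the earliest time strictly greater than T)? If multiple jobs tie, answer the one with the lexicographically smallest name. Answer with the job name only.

Op 1: register job_E */11 -> active={job_E:*/11}
Op 2: register job_B */13 -> active={job_B:*/13, job_E:*/11}
Op 3: unregister job_B -> active={job_E:*/11}
Op 4: register job_F */17 -> active={job_E:*/11, job_F:*/17}
Op 5: register job_D */2 -> active={job_D:*/2, job_E:*/11, job_F:*/17}
Op 6: register job_B */18 -> active={job_B:*/18, job_D:*/2, job_E:*/11, job_F:*/17}
Op 7: unregister job_F -> active={job_B:*/18, job_D:*/2, job_E:*/11}
Op 8: unregister job_D -> active={job_B:*/18, job_E:*/11}
Op 9: unregister job_E -> active={job_B:*/18}
  job_B: interval 18, next fire after T=229 is 234
Earliest = 234, winner (lex tiebreak) = job_B

Answer: job_B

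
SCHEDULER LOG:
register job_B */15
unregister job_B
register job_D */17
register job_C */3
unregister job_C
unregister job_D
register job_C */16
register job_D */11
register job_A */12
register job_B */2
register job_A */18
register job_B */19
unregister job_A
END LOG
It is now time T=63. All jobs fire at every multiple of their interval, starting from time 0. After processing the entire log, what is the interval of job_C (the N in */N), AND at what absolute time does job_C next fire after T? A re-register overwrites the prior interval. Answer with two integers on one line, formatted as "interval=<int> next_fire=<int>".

Answer: interval=16 next_fire=64

Derivation:
Op 1: register job_B */15 -> active={job_B:*/15}
Op 2: unregister job_B -> active={}
Op 3: register job_D */17 -> active={job_D:*/17}
Op 4: register job_C */3 -> active={job_C:*/3, job_D:*/17}
Op 5: unregister job_C -> active={job_D:*/17}
Op 6: unregister job_D -> active={}
Op 7: register job_C */16 -> active={job_C:*/16}
Op 8: register job_D */11 -> active={job_C:*/16, job_D:*/11}
Op 9: register job_A */12 -> active={job_A:*/12, job_C:*/16, job_D:*/11}
Op 10: register job_B */2 -> active={job_A:*/12, job_B:*/2, job_C:*/16, job_D:*/11}
Op 11: register job_A */18 -> active={job_A:*/18, job_B:*/2, job_C:*/16, job_D:*/11}
Op 12: register job_B */19 -> active={job_A:*/18, job_B:*/19, job_C:*/16, job_D:*/11}
Op 13: unregister job_A -> active={job_B:*/19, job_C:*/16, job_D:*/11}
Final interval of job_C = 16
Next fire of job_C after T=63: (63//16+1)*16 = 64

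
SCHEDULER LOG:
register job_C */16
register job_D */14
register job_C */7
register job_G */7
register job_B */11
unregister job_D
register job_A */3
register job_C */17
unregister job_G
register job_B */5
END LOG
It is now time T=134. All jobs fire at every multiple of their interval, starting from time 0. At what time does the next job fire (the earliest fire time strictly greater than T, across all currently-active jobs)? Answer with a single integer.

Answer: 135

Derivation:
Op 1: register job_C */16 -> active={job_C:*/16}
Op 2: register job_D */14 -> active={job_C:*/16, job_D:*/14}
Op 3: register job_C */7 -> active={job_C:*/7, job_D:*/14}
Op 4: register job_G */7 -> active={job_C:*/7, job_D:*/14, job_G:*/7}
Op 5: register job_B */11 -> active={job_B:*/11, job_C:*/7, job_D:*/14, job_G:*/7}
Op 6: unregister job_D -> active={job_B:*/11, job_C:*/7, job_G:*/7}
Op 7: register job_A */3 -> active={job_A:*/3, job_B:*/11, job_C:*/7, job_G:*/7}
Op 8: register job_C */17 -> active={job_A:*/3, job_B:*/11, job_C:*/17, job_G:*/7}
Op 9: unregister job_G -> active={job_A:*/3, job_B:*/11, job_C:*/17}
Op 10: register job_B */5 -> active={job_A:*/3, job_B:*/5, job_C:*/17}
  job_A: interval 3, next fire after T=134 is 135
  job_B: interval 5, next fire after T=134 is 135
  job_C: interval 17, next fire after T=134 is 136
Earliest fire time = 135 (job job_A)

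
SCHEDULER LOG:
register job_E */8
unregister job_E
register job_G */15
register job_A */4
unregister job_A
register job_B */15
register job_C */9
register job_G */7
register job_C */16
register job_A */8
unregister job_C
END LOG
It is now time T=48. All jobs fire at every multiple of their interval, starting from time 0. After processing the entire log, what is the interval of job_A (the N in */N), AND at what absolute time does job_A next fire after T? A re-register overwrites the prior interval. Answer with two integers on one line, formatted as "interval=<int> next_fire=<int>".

Op 1: register job_E */8 -> active={job_E:*/8}
Op 2: unregister job_E -> active={}
Op 3: register job_G */15 -> active={job_G:*/15}
Op 4: register job_A */4 -> active={job_A:*/4, job_G:*/15}
Op 5: unregister job_A -> active={job_G:*/15}
Op 6: register job_B */15 -> active={job_B:*/15, job_G:*/15}
Op 7: register job_C */9 -> active={job_B:*/15, job_C:*/9, job_G:*/15}
Op 8: register job_G */7 -> active={job_B:*/15, job_C:*/9, job_G:*/7}
Op 9: register job_C */16 -> active={job_B:*/15, job_C:*/16, job_G:*/7}
Op 10: register job_A */8 -> active={job_A:*/8, job_B:*/15, job_C:*/16, job_G:*/7}
Op 11: unregister job_C -> active={job_A:*/8, job_B:*/15, job_G:*/7}
Final interval of job_A = 8
Next fire of job_A after T=48: (48//8+1)*8 = 56

Answer: interval=8 next_fire=56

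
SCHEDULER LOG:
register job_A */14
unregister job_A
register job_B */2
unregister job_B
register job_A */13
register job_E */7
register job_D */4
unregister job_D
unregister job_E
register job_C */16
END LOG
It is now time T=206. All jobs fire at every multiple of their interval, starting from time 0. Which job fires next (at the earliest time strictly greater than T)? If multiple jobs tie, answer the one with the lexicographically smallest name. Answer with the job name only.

Answer: job_A

Derivation:
Op 1: register job_A */14 -> active={job_A:*/14}
Op 2: unregister job_A -> active={}
Op 3: register job_B */2 -> active={job_B:*/2}
Op 4: unregister job_B -> active={}
Op 5: register job_A */13 -> active={job_A:*/13}
Op 6: register job_E */7 -> active={job_A:*/13, job_E:*/7}
Op 7: register job_D */4 -> active={job_A:*/13, job_D:*/4, job_E:*/7}
Op 8: unregister job_D -> active={job_A:*/13, job_E:*/7}
Op 9: unregister job_E -> active={job_A:*/13}
Op 10: register job_C */16 -> active={job_A:*/13, job_C:*/16}
  job_A: interval 13, next fire after T=206 is 208
  job_C: interval 16, next fire after T=206 is 208
Earliest = 208, winner (lex tiebreak) = job_A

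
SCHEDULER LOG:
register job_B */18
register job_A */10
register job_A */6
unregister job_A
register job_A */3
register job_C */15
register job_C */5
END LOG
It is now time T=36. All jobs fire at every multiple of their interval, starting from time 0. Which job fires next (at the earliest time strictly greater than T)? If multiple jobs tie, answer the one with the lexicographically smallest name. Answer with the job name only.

Answer: job_A

Derivation:
Op 1: register job_B */18 -> active={job_B:*/18}
Op 2: register job_A */10 -> active={job_A:*/10, job_B:*/18}
Op 3: register job_A */6 -> active={job_A:*/6, job_B:*/18}
Op 4: unregister job_A -> active={job_B:*/18}
Op 5: register job_A */3 -> active={job_A:*/3, job_B:*/18}
Op 6: register job_C */15 -> active={job_A:*/3, job_B:*/18, job_C:*/15}
Op 7: register job_C */5 -> active={job_A:*/3, job_B:*/18, job_C:*/5}
  job_A: interval 3, next fire after T=36 is 39
  job_B: interval 18, next fire after T=36 is 54
  job_C: interval 5, next fire after T=36 is 40
Earliest = 39, winner (lex tiebreak) = job_A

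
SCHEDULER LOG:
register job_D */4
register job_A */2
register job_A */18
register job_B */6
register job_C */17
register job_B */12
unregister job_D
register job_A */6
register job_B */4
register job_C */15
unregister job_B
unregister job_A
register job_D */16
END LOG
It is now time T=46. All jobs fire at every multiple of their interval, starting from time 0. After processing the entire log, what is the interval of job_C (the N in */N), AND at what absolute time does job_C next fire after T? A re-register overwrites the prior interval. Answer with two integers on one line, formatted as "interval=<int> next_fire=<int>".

Op 1: register job_D */4 -> active={job_D:*/4}
Op 2: register job_A */2 -> active={job_A:*/2, job_D:*/4}
Op 3: register job_A */18 -> active={job_A:*/18, job_D:*/4}
Op 4: register job_B */6 -> active={job_A:*/18, job_B:*/6, job_D:*/4}
Op 5: register job_C */17 -> active={job_A:*/18, job_B:*/6, job_C:*/17, job_D:*/4}
Op 6: register job_B */12 -> active={job_A:*/18, job_B:*/12, job_C:*/17, job_D:*/4}
Op 7: unregister job_D -> active={job_A:*/18, job_B:*/12, job_C:*/17}
Op 8: register job_A */6 -> active={job_A:*/6, job_B:*/12, job_C:*/17}
Op 9: register job_B */4 -> active={job_A:*/6, job_B:*/4, job_C:*/17}
Op 10: register job_C */15 -> active={job_A:*/6, job_B:*/4, job_C:*/15}
Op 11: unregister job_B -> active={job_A:*/6, job_C:*/15}
Op 12: unregister job_A -> active={job_C:*/15}
Op 13: register job_D */16 -> active={job_C:*/15, job_D:*/16}
Final interval of job_C = 15
Next fire of job_C after T=46: (46//15+1)*15 = 60

Answer: interval=15 next_fire=60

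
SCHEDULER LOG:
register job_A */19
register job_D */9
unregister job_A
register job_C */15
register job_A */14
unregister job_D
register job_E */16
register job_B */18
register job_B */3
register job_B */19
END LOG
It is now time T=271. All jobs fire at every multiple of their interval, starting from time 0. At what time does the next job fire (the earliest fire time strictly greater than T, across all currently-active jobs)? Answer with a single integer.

Op 1: register job_A */19 -> active={job_A:*/19}
Op 2: register job_D */9 -> active={job_A:*/19, job_D:*/9}
Op 3: unregister job_A -> active={job_D:*/9}
Op 4: register job_C */15 -> active={job_C:*/15, job_D:*/9}
Op 5: register job_A */14 -> active={job_A:*/14, job_C:*/15, job_D:*/9}
Op 6: unregister job_D -> active={job_A:*/14, job_C:*/15}
Op 7: register job_E */16 -> active={job_A:*/14, job_C:*/15, job_E:*/16}
Op 8: register job_B */18 -> active={job_A:*/14, job_B:*/18, job_C:*/15, job_E:*/16}
Op 9: register job_B */3 -> active={job_A:*/14, job_B:*/3, job_C:*/15, job_E:*/16}
Op 10: register job_B */19 -> active={job_A:*/14, job_B:*/19, job_C:*/15, job_E:*/16}
  job_A: interval 14, next fire after T=271 is 280
  job_B: interval 19, next fire after T=271 is 285
  job_C: interval 15, next fire after T=271 is 285
  job_E: interval 16, next fire after T=271 is 272
Earliest fire time = 272 (job job_E)

Answer: 272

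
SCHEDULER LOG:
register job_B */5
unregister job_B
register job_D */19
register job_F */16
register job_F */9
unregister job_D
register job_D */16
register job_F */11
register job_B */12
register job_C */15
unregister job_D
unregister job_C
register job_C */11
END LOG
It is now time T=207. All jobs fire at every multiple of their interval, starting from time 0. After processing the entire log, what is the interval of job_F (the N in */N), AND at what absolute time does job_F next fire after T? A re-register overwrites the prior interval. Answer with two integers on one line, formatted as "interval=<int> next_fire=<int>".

Op 1: register job_B */5 -> active={job_B:*/5}
Op 2: unregister job_B -> active={}
Op 3: register job_D */19 -> active={job_D:*/19}
Op 4: register job_F */16 -> active={job_D:*/19, job_F:*/16}
Op 5: register job_F */9 -> active={job_D:*/19, job_F:*/9}
Op 6: unregister job_D -> active={job_F:*/9}
Op 7: register job_D */16 -> active={job_D:*/16, job_F:*/9}
Op 8: register job_F */11 -> active={job_D:*/16, job_F:*/11}
Op 9: register job_B */12 -> active={job_B:*/12, job_D:*/16, job_F:*/11}
Op 10: register job_C */15 -> active={job_B:*/12, job_C:*/15, job_D:*/16, job_F:*/11}
Op 11: unregister job_D -> active={job_B:*/12, job_C:*/15, job_F:*/11}
Op 12: unregister job_C -> active={job_B:*/12, job_F:*/11}
Op 13: register job_C */11 -> active={job_B:*/12, job_C:*/11, job_F:*/11}
Final interval of job_F = 11
Next fire of job_F after T=207: (207//11+1)*11 = 209

Answer: interval=11 next_fire=209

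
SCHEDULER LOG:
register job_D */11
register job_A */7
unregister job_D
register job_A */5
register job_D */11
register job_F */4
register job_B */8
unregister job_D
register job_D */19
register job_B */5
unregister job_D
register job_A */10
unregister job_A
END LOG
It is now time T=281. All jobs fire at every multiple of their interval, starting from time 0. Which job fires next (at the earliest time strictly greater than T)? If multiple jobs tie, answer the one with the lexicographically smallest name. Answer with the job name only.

Op 1: register job_D */11 -> active={job_D:*/11}
Op 2: register job_A */7 -> active={job_A:*/7, job_D:*/11}
Op 3: unregister job_D -> active={job_A:*/7}
Op 4: register job_A */5 -> active={job_A:*/5}
Op 5: register job_D */11 -> active={job_A:*/5, job_D:*/11}
Op 6: register job_F */4 -> active={job_A:*/5, job_D:*/11, job_F:*/4}
Op 7: register job_B */8 -> active={job_A:*/5, job_B:*/8, job_D:*/11, job_F:*/4}
Op 8: unregister job_D -> active={job_A:*/5, job_B:*/8, job_F:*/4}
Op 9: register job_D */19 -> active={job_A:*/5, job_B:*/8, job_D:*/19, job_F:*/4}
Op 10: register job_B */5 -> active={job_A:*/5, job_B:*/5, job_D:*/19, job_F:*/4}
Op 11: unregister job_D -> active={job_A:*/5, job_B:*/5, job_F:*/4}
Op 12: register job_A */10 -> active={job_A:*/10, job_B:*/5, job_F:*/4}
Op 13: unregister job_A -> active={job_B:*/5, job_F:*/4}
  job_B: interval 5, next fire after T=281 is 285
  job_F: interval 4, next fire after T=281 is 284
Earliest = 284, winner (lex tiebreak) = job_F

Answer: job_F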